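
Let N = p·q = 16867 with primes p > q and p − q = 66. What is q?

101

Since p = q + 66, we have 16867 = q(q + 66), so q² + 66q − 16867 = 0.
Discriminant: 66² + 4·16867 = 4356 + 67468 = 71824; √71824 = 268.
q = (−66 + 268)/2 = 101, and p = q + 66 = 167.
Check: 101 · 167 = 16867.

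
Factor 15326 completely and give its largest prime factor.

97

15326 = 2 · 7663
7663 = 79 · 97
97 is prime.
So 15326 = 2 · 79 · 97; the largest prime factor is 97.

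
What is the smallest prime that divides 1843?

1843 is odd.
Digit sum 16, not divisible by 3.
Ends in 3: not divisible by 5.
7: 1843 = 7·263 + 2
11: 1843 = 11·167 + 6
13: 1843 = 13·141 + 10
17: 1843 = 17·108 + 7
19: 1843 = 19·97

19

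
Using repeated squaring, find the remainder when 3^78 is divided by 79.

3^1 ≡ 3 (mod 79)
3^2 ≡ 3^2 = 9 ≡ 9 (mod 79)
3^4 ≡ 9^2 = 81 ≡ 2 (mod 79)
3^8 ≡ 2^2 = 4 ≡ 4 (mod 79)
3^16 ≡ 4^2 = 16 ≡ 16 (mod 79)
3^32 ≡ 16^2 = 256 ≡ 19 (mod 79)
3^64 ≡ 19^2 = 361 ≡ 45 (mod 79)
78 = 64 + 8 + 4 + 2 in binary powers of 2.
So 3^78 ≡ 45 · 4 · 2 · 9 ≡ 1 (mod 79).
Since the result is 1, base 3 gives no evidence that 79 is composite.

1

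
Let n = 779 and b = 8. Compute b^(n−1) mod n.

353

8^1 ≡ 8 (mod 779)
8^2 ≡ 8^2 = 64 ≡ 64 (mod 779)
8^4 ≡ 64^2 = 4096 ≡ 201 (mod 779)
8^8 ≡ 201^2 = 40401 ≡ 672 (mod 779)
8^16 ≡ 672^2 = 451584 ≡ 543 (mod 779)
8^32 ≡ 543^2 = 294849 ≡ 387 (mod 779)
8^64 ≡ 387^2 = 149769 ≡ 201 (mod 779)
8^128 ≡ 201^2 = 40401 ≡ 672 (mod 779)
8^256 ≡ 672^2 = 451584 ≡ 543 (mod 779)
8^512 ≡ 543^2 = 294849 ≡ 387 (mod 779)
778 = 512 + 256 + 8 + 2 in binary powers of 2.
So 8^778 ≡ 387 · 543 · 672 · 64 ≡ 353 (mod 779).
Since 353 ≠ 1, base 8 is a Fermat witness: 779 is composite.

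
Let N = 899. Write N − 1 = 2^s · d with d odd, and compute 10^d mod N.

899 − 1 = 898 = 2^1 · 449, so d = 449.
10^1 ≡ 10 (mod 899)
10^2 ≡ 10^2 = 100 ≡ 100 (mod 899)
10^4 ≡ 100^2 = 10000 ≡ 111 (mod 899)
10^8 ≡ 111^2 = 12321 ≡ 634 (mod 899)
10^16 ≡ 634^2 = 401956 ≡ 103 (mod 899)
10^32 ≡ 103^2 = 10609 ≡ 720 (mod 899)
10^64 ≡ 720^2 = 518400 ≡ 576 (mod 899)
10^128 ≡ 576^2 = 331776 ≡ 45 (mod 899)
10^256 ≡ 45^2 = 2025 ≡ 227 (mod 899)
449 = 256 + 128 + 64 + 1 in binary powers of 2.
So 10^449 ≡ 227 · 45 · 576 · 10 ≡ 648 (mod 899).
Squaring chain: 648; never reaches −1, so base 10 is a Miller–Rabin witness that 899 is composite.

648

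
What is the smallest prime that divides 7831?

7831 is odd.
Digit sum 19, not divisible by 3.
Ends in 1: not divisible by 5.
7: 7831 = 7·1118 + 5
11: 7831 = 11·711 + 10
13: 7831 = 13·602 + 5
17: 7831 = 17·460 + 11
19: 7831 = 19·412 + 3
23: 7831 = 23·340 + 11
29: 7831 = 29·270 + 1
31: 7831 = 31·252 + 19
37: 7831 = 37·211 + 24
41: 7831 = 41·191

41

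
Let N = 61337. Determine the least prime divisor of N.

83

61337 is odd.
Digit sum 20, not divisible by 3.
Ends in 7: not divisible by 5.
7: 61337 = 7·8762 + 3
11: 61337 = 11·5576 + 1
13: 61337 = 13·4718 + 3
17: 61337 = 17·3608 + 1
19: 61337 = 19·3228 + 5
23: 61337 = 23·2666 + 19
29: 61337 = 29·2115 + 2
31: 61337 = 31·1978 + 19
37: 61337 = 37·1657 + 28
41: 61337 = 41·1496 + 1
43: 61337 = 43·1426 + 19
47: 61337 = 47·1305 + 2
53: 61337 = 53·1157 + 16
59: 61337 = 59·1039 + 36
61: 61337 = 61·1005 + 32
67: 61337 = 67·915 + 32
71: 61337 = 71·863 + 64
73: 61337 = 73·840 + 17
79: 61337 = 79·776 + 33
83: 61337 = 83·739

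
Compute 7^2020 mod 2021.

7^1 ≡ 7 (mod 2021)
7^2 ≡ 7^2 = 49 ≡ 49 (mod 2021)
7^4 ≡ 49^2 = 2401 ≡ 380 (mod 2021)
7^8 ≡ 380^2 = 144400 ≡ 909 (mod 2021)
7^16 ≡ 909^2 = 826281 ≡ 1713 (mod 2021)
7^32 ≡ 1713^2 = 2934369 ≡ 1898 (mod 2021)
7^64 ≡ 1898^2 = 3602404 ≡ 982 (mod 2021)
7^128 ≡ 982^2 = 964324 ≡ 307 (mod 2021)
7^256 ≡ 307^2 = 94249 ≡ 1283 (mod 2021)
7^512 ≡ 1283^2 = 1646089 ≡ 995 (mod 2021)
7^1024 ≡ 995^2 = 990025 ≡ 1756 (mod 2021)
2020 = 1024 + 512 + 256 + 128 + 64 + 32 + 4 in binary powers of 2.
So 7^2020 ≡ 1756 · 995 · 1283 · 307 · 982 · 1898 · 380 ≡ 294 (mod 2021).
Since 294 ≠ 1, base 7 is a Fermat witness: 2021 is composite.

294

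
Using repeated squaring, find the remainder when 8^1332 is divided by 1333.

64

8^1 ≡ 8 (mod 1333)
8^2 ≡ 8^2 = 64 ≡ 64 (mod 1333)
8^4 ≡ 64^2 = 4096 ≡ 97 (mod 1333)
8^8 ≡ 97^2 = 9409 ≡ 78 (mod 1333)
8^16 ≡ 78^2 = 6084 ≡ 752 (mod 1333)
8^32 ≡ 752^2 = 565504 ≡ 312 (mod 1333)
8^64 ≡ 312^2 = 97344 ≡ 35 (mod 1333)
8^128 ≡ 35^2 = 1225 ≡ 1225 (mod 1333)
8^256 ≡ 1225^2 = 1500625 ≡ 1000 (mod 1333)
8^512 ≡ 1000^2 = 1000000 ≡ 250 (mod 1333)
8^1024 ≡ 250^2 = 62500 ≡ 1182 (mod 1333)
1332 = 1024 + 256 + 32 + 16 + 4 in binary powers of 2.
So 8^1332 ≡ 1182 · 1000 · 312 · 752 · 97 ≡ 64 (mod 1333).
Since 64 ≠ 1, base 8 is a Fermat witness: 1333 is composite.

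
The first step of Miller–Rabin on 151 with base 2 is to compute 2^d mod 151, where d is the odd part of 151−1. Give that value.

151 − 1 = 150 = 2^1 · 75, so d = 75.
2^1 ≡ 2 (mod 151)
2^2 ≡ 2^2 = 4 ≡ 4 (mod 151)
2^4 ≡ 4^2 = 16 ≡ 16 (mod 151)
2^8 ≡ 16^2 = 256 ≡ 105 (mod 151)
2^16 ≡ 105^2 = 11025 ≡ 2 (mod 151)
2^32 ≡ 2^2 = 4 ≡ 4 (mod 151)
2^64 ≡ 4^2 = 16 ≡ 16 (mod 151)
75 = 64 + 8 + 2 + 1 in binary powers of 2.
So 2^75 ≡ 16 · 105 · 4 · 2 ≡ 1 (mod 151).
Since 2^d ≡ 1 (mod 151), base 2 does not prove 151 composite.

1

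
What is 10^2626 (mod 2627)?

10^1 ≡ 10 (mod 2627)
10^2 ≡ 10^2 = 100 ≡ 100 (mod 2627)
10^4 ≡ 100^2 = 10000 ≡ 2119 (mod 2627)
10^8 ≡ 2119^2 = 4490161 ≡ 618 (mod 2627)
10^16 ≡ 618^2 = 381924 ≡ 1009 (mod 2627)
10^32 ≡ 1009^2 = 1018081 ≡ 1432 (mod 2627)
10^64 ≡ 1432^2 = 2050624 ≡ 1564 (mod 2627)
10^128 ≡ 1564^2 = 2446096 ≡ 359 (mod 2627)
10^256 ≡ 359^2 = 128881 ≡ 158 (mod 2627)
10^512 ≡ 158^2 = 24964 ≡ 1321 (mod 2627)
10^1024 ≡ 1321^2 = 1745041 ≡ 713 (mod 2627)
10^2048 ≡ 713^2 = 508369 ≡ 1358 (mod 2627)
2626 = 2048 + 512 + 64 + 2 in binary powers of 2.
So 10^2626 ≡ 1358 · 1321 · 1564 · 100 ≡ 10 (mod 2627).
Since 10 ≠ 1, base 10 is a Fermat witness: 2627 is composite.

10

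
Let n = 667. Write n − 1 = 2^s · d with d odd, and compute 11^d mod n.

667 − 1 = 666 = 2^1 · 333, so d = 333.
11^1 ≡ 11 (mod 667)
11^2 ≡ 11^2 = 121 ≡ 121 (mod 667)
11^4 ≡ 121^2 = 14641 ≡ 634 (mod 667)
11^8 ≡ 634^2 = 401956 ≡ 422 (mod 667)
11^16 ≡ 422^2 = 178084 ≡ 662 (mod 667)
11^32 ≡ 662^2 = 438244 ≡ 25 (mod 667)
11^64 ≡ 25^2 = 625 ≡ 625 (mod 667)
11^128 ≡ 625^2 = 390625 ≡ 430 (mod 667)
11^256 ≡ 430^2 = 184900 ≡ 141 (mod 667)
333 = 256 + 64 + 8 + 4 + 1 in binary powers of 2.
So 11^333 ≡ 141 · 625 · 422 · 634 · 11 ≡ 135 (mod 667).
Squaring chain: 135; never reaches −1, so base 11 is a Miller–Rabin witness that 667 is composite.

135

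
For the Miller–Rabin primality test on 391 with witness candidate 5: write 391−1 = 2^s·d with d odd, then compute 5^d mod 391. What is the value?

391 − 1 = 390 = 2^1 · 195, so d = 195.
5^1 ≡ 5 (mod 391)
5^2 ≡ 5^2 = 25 ≡ 25 (mod 391)
5^4 ≡ 25^2 = 625 ≡ 234 (mod 391)
5^8 ≡ 234^2 = 54756 ≡ 16 (mod 391)
5^16 ≡ 16^2 = 256 ≡ 256 (mod 391)
5^32 ≡ 256^2 = 65536 ≡ 239 (mod 391)
5^64 ≡ 239^2 = 57121 ≡ 35 (mod 391)
5^128 ≡ 35^2 = 1225 ≡ 52 (mod 391)
195 = 128 + 64 + 2 + 1 in binary powers of 2.
So 5^195 ≡ 52 · 35 · 25 · 5 ≡ 329 (mod 391).
Squaring chain: 329; never reaches −1, so base 5 is a Miller–Rabin witness that 391 is composite.

329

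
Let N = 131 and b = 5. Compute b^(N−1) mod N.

5^1 ≡ 5 (mod 131)
5^2 ≡ 5^2 = 25 ≡ 25 (mod 131)
5^4 ≡ 25^2 = 625 ≡ 101 (mod 131)
5^8 ≡ 101^2 = 10201 ≡ 114 (mod 131)
5^16 ≡ 114^2 = 12996 ≡ 27 (mod 131)
5^32 ≡ 27^2 = 729 ≡ 74 (mod 131)
5^64 ≡ 74^2 = 5476 ≡ 105 (mod 131)
5^128 ≡ 105^2 = 11025 ≡ 21 (mod 131)
130 = 128 + 2 in binary powers of 2.
So 5^130 ≡ 21 · 25 ≡ 1 (mod 131).
Since the result is 1, base 5 gives no evidence that 131 is composite.

1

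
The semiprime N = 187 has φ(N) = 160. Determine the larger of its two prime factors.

φ(n) = (p−1)(q−1) = n − (p+q) + 1, so p + q = 187 − 160 + 1 = 28.
p and q are the roots of t² − 28t + 187 = 0.
Discriminant: 28² − 4·187 = 784 − 748 = 36; √36 = 6.
q = (28 − 6)/2 = 11, p = (28 + 6)/2 = 17.
Check: 11 · 17 = 187.

17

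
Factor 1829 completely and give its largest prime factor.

59

1829 = 31 · 59
59 is prime.
So 1829 = 31 · 59; the largest prime factor is 59.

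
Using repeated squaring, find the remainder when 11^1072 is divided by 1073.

11^1 ≡ 11 (mod 1073)
11^2 ≡ 11^2 = 121 ≡ 121 (mod 1073)
11^4 ≡ 121^2 = 14641 ≡ 692 (mod 1073)
11^8 ≡ 692^2 = 478864 ≡ 306 (mod 1073)
11^16 ≡ 306^2 = 93636 ≡ 285 (mod 1073)
11^32 ≡ 285^2 = 81225 ≡ 750 (mod 1073)
11^64 ≡ 750^2 = 562500 ≡ 248 (mod 1073)
11^128 ≡ 248^2 = 61504 ≡ 343 (mod 1073)
11^256 ≡ 343^2 = 117649 ≡ 692 (mod 1073)
11^512 ≡ 692^2 = 478864 ≡ 306 (mod 1073)
11^1024 ≡ 306^2 = 93636 ≡ 285 (mod 1073)
1072 = 1024 + 32 + 16 in binary powers of 2.
So 11^1072 ≡ 285 · 750 · 285 ≡ 248 (mod 1073).
Since 248 ≠ 1, base 11 is a Fermat witness: 1073 is composite.

248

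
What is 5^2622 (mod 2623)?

1301

5^1 ≡ 5 (mod 2623)
5^2 ≡ 5^2 = 25 ≡ 25 (mod 2623)
5^4 ≡ 25^2 = 625 ≡ 625 (mod 2623)
5^8 ≡ 625^2 = 390625 ≡ 2421 (mod 2623)
5^16 ≡ 2421^2 = 5861241 ≡ 1459 (mod 2623)
5^32 ≡ 1459^2 = 2128681 ≡ 1428 (mod 2623)
5^64 ≡ 1428^2 = 2039184 ≡ 1113 (mod 2623)
5^128 ≡ 1113^2 = 1238769 ≡ 713 (mod 2623)
5^256 ≡ 713^2 = 508369 ≡ 2130 (mod 2623)
5^512 ≡ 2130^2 = 4536900 ≡ 1733 (mod 2623)
5^1024 ≡ 1733^2 = 3003289 ≡ 2577 (mod 2623)
5^2048 ≡ 2577^2 = 6640929 ≡ 2116 (mod 2623)
2622 = 2048 + 512 + 32 + 16 + 8 + 4 + 2 in binary powers of 2.
So 5^2622 ≡ 2116 · 1733 · 1428 · 1459 · 2421 · 625 · 25 ≡ 1301 (mod 2623).
Since 1301 ≠ 1, base 5 is a Fermat witness: 2623 is composite.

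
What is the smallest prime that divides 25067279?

25067279 is odd.
Digit sum 38, not divisible by 3.
Ends in 9: not divisible by 5.
7: 25067279 = 7·3581039 + 6
11: 25067279 = 11·2278843 + 6
13: 25067279 = 13·1928252 + 3
17: 25067279 = 17·1474545 + 14
19: 25067279 = 19·1319330 + 9
23: 25067279 = 23·1089881 + 16
29: 25067279 = 29·864388 + 27
31: 25067279 = 31·808621 + 28
37: 25067279 = 37·677494 + 1
41: 25067279 = 41·611397 + 2
43: 25067279 = 43·582959 + 42
47: 25067279 = 47·533346 + 17
53: 25067279 = 53·472967 + 28
59: 25067279 = 59·424869 + 8
61: 25067279 = 61·410939

61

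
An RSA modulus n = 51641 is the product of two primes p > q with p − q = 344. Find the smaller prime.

Since p = q + 344, we have 51641 = q(q + 344), so q² + 344q − 51641 = 0.
Discriminant: 344² + 4·51641 = 118336 + 206564 = 324900; √324900 = 570.
q = (−344 + 570)/2 = 113, and p = q + 344 = 457.
Check: 113 · 457 = 51641.

113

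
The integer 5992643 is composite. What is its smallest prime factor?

5992643 is odd.
Digit sum 38, not divisible by 3.
Ends in 3: not divisible by 5.
7: 5992643 = 7·856091 + 6
11: 5992643 = 11·544785 + 8
13: 5992643 = 13·460972 + 7
17: 5992643 = 17·352508 + 7
19: 5992643 = 19·315402 + 5
23: 5992643 = 23·260549 + 16
29: 5992643 = 29·206642 + 25
31: 5992643 = 31·193311 + 2
37: 5992643 = 37·161963 + 12
41: 5992643 = 41·146162 + 1
43: 5992643 = 43·139363 + 34
47: 5992643 = 47·127503 + 2
53: 5992643 = 53·113068 + 39
59: 5992643 = 59·101570 + 13
61: 5992643 = 61·98240 + 3
67: 5992643 = 67·89442 + 29
71: 5992643 = 71·84403 + 30
73: 5992643 = 73·82091

73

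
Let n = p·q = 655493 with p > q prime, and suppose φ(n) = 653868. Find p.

φ(n) = (p−1)(q−1) = n − (p+q) + 1, so p + q = 655493 − 653868 + 1 = 1626.
p and q are the roots of t² − 1626t + 655493 = 0.
Discriminant: 1626² − 4·655493 = 2643876 − 2621972 = 21904; √21904 = 148.
q = (1626 − 148)/2 = 739, p = (1626 + 148)/2 = 887.
Check: 739 · 887 = 655493.

887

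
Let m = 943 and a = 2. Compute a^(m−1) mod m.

496

2^1 ≡ 2 (mod 943)
2^2 ≡ 2^2 = 4 ≡ 4 (mod 943)
2^4 ≡ 4^2 = 16 ≡ 16 (mod 943)
2^8 ≡ 16^2 = 256 ≡ 256 (mod 943)
2^16 ≡ 256^2 = 65536 ≡ 469 (mod 943)
2^32 ≡ 469^2 = 219961 ≡ 242 (mod 943)
2^64 ≡ 242^2 = 58564 ≡ 98 (mod 943)
2^128 ≡ 98^2 = 9604 ≡ 174 (mod 943)
2^256 ≡ 174^2 = 30276 ≡ 100 (mod 943)
2^512 ≡ 100^2 = 10000 ≡ 570 (mod 943)
942 = 512 + 256 + 128 + 32 + 8 + 4 + 2 in binary powers of 2.
So 2^942 ≡ 570 · 100 · 174 · 242 · 256 · 16 · 4 ≡ 496 (mod 943).
Since 496 ≠ 1, base 2 is a Fermat witness: 943 is composite.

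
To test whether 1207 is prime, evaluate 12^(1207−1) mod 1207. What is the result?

682

12^1 ≡ 12 (mod 1207)
12^2 ≡ 12^2 = 144 ≡ 144 (mod 1207)
12^4 ≡ 144^2 = 20736 ≡ 217 (mod 1207)
12^8 ≡ 217^2 = 47089 ≡ 16 (mod 1207)
12^16 ≡ 16^2 = 256 ≡ 256 (mod 1207)
12^32 ≡ 256^2 = 65536 ≡ 358 (mod 1207)
12^64 ≡ 358^2 = 128164 ≡ 222 (mod 1207)
12^128 ≡ 222^2 = 49284 ≡ 1004 (mod 1207)
12^256 ≡ 1004^2 = 1008016 ≡ 171 (mod 1207)
12^512 ≡ 171^2 = 29241 ≡ 273 (mod 1207)
12^1024 ≡ 273^2 = 74529 ≡ 902 (mod 1207)
1206 = 1024 + 128 + 32 + 16 + 4 + 2 in binary powers of 2.
So 12^1206 ≡ 902 · 1004 · 358 · 256 · 217 · 144 ≡ 682 (mod 1207).
Since 682 ≠ 1, base 12 is a Fermat witness: 1207 is composite.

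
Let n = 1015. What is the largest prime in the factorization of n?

1015 = 5 · 203
203 = 7 · 29
29 is prime.
So 1015 = 5 · 7 · 29; the largest prime factor is 29.

29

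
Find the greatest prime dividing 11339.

29

11339 = 17 · 667
667 = 23 · 29
29 is prime.
So 11339 = 17 · 23 · 29; the largest prime factor is 29.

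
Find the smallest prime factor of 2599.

2599 is odd.
Digit sum 25, not divisible by 3.
Ends in 9: not divisible by 5.
7: 2599 = 7·371 + 2
11: 2599 = 11·236 + 3
13: 2599 = 13·199 + 12
17: 2599 = 17·152 + 15
19: 2599 = 19·136 + 15
23: 2599 = 23·113

23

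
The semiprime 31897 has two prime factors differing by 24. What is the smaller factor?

Since p = q + 24, we have 31897 = q(q + 24), so q² + 24q − 31897 = 0.
Discriminant: 24² + 4·31897 = 576 + 127588 = 128164; √128164 = 358.
q = (−24 + 358)/2 = 167, and p = q + 24 = 191.
Check: 167 · 191 = 31897.

167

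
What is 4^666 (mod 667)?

25

4^1 ≡ 4 (mod 667)
4^2 ≡ 4^2 = 16 ≡ 16 (mod 667)
4^4 ≡ 16^2 = 256 ≡ 256 (mod 667)
4^8 ≡ 256^2 = 65536 ≡ 170 (mod 667)
4^16 ≡ 170^2 = 28900 ≡ 219 (mod 667)
4^32 ≡ 219^2 = 47961 ≡ 604 (mod 667)
4^64 ≡ 604^2 = 364816 ≡ 634 (mod 667)
4^128 ≡ 634^2 = 401956 ≡ 422 (mod 667)
4^256 ≡ 422^2 = 178084 ≡ 662 (mod 667)
4^512 ≡ 662^2 = 438244 ≡ 25 (mod 667)
666 = 512 + 128 + 16 + 8 + 2 in binary powers of 2.
So 4^666 ≡ 25 · 422 · 219 · 170 · 16 ≡ 25 (mod 667).
Since 25 ≠ 1, base 4 is a Fermat witness: 667 is composite.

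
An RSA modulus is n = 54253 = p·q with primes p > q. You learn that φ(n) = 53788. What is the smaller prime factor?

φ(n) = (p−1)(q−1) = n − (p+q) + 1, so p + q = 54253 − 53788 + 1 = 466.
p and q are the roots of t² − 466t + 54253 = 0.
Discriminant: 466² − 4·54253 = 217156 − 217012 = 144; √144 = 12.
q = (466 − 12)/2 = 227, p = (466 + 12)/2 = 239.
Check: 227 · 239 = 54253.

227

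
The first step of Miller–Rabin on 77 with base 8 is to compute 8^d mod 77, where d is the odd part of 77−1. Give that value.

29

77 − 1 = 76 = 2^2 · 19, so d = 19.
8^1 ≡ 8 (mod 77)
8^2 ≡ 8^2 = 64 ≡ 64 (mod 77)
8^4 ≡ 64^2 = 4096 ≡ 15 (mod 77)
8^8 ≡ 15^2 = 225 ≡ 71 (mod 77)
8^16 ≡ 71^2 = 5041 ≡ 36 (mod 77)
19 = 16 + 2 + 1 in binary powers of 2.
So 8^19 ≡ 36 · 64 · 8 ≡ 29 (mod 77).
Squaring chain: 29 → 71; never reaches −1, so base 8 is a Miller–Rabin witness that 77 is composite.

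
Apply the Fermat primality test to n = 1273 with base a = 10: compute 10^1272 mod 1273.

10^1 ≡ 10 (mod 1273)
10^2 ≡ 10^2 = 100 ≡ 100 (mod 1273)
10^4 ≡ 100^2 = 10000 ≡ 1089 (mod 1273)
10^8 ≡ 1089^2 = 1185921 ≡ 758 (mod 1273)
10^16 ≡ 758^2 = 574564 ≡ 441 (mod 1273)
10^32 ≡ 441^2 = 194481 ≡ 985 (mod 1273)
10^64 ≡ 985^2 = 970225 ≡ 199 (mod 1273)
10^128 ≡ 199^2 = 39601 ≡ 138 (mod 1273)
10^256 ≡ 138^2 = 19044 ≡ 1222 (mod 1273)
10^512 ≡ 1222^2 = 1493284 ≡ 55 (mod 1273)
10^1024 ≡ 55^2 = 3025 ≡ 479 (mod 1273)
1272 = 1024 + 128 + 64 + 32 + 16 + 8 in binary powers of 2.
So 10^1272 ≡ 479 · 138 · 199 · 985 · 441 · 758 ≡ 349 (mod 1273).
Since 349 ≠ 1, base 10 is a Fermat witness: 1273 is composite.

349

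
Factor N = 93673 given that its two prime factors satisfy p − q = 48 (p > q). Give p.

331

Since p = q + 48, we have 93673 = q(q + 48), so q² + 48q − 93673 = 0.
Discriminant: 48² + 4·93673 = 2304 + 374692 = 376996; √376996 = 614.
q = (−48 + 614)/2 = 283, and p = q + 48 = 331.
Check: 283 · 331 = 93673.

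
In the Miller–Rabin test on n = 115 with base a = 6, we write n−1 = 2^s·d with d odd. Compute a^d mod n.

36

115 − 1 = 114 = 2^1 · 57, so d = 57.
6^1 ≡ 6 (mod 115)
6^2 ≡ 6^2 = 36 ≡ 36 (mod 115)
6^4 ≡ 36^2 = 1296 ≡ 31 (mod 115)
6^8 ≡ 31^2 = 961 ≡ 41 (mod 115)
6^16 ≡ 41^2 = 1681 ≡ 71 (mod 115)
6^32 ≡ 71^2 = 5041 ≡ 96 (mod 115)
57 = 32 + 16 + 8 + 1 in binary powers of 2.
So 6^57 ≡ 96 · 71 · 41 · 6 ≡ 36 (mod 115).
Squaring chain: 36; never reaches −1, so base 6 is a Miller–Rabin witness that 115 is composite.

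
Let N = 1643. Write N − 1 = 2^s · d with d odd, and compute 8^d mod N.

1643 − 1 = 1642 = 2^1 · 821, so d = 821.
8^1 ≡ 8 (mod 1643)
8^2 ≡ 8^2 = 64 ≡ 64 (mod 1643)
8^4 ≡ 64^2 = 4096 ≡ 810 (mod 1643)
8^8 ≡ 810^2 = 656100 ≡ 543 (mod 1643)
8^16 ≡ 543^2 = 294849 ≡ 752 (mod 1643)
8^32 ≡ 752^2 = 565504 ≡ 312 (mod 1643)
8^64 ≡ 312^2 = 97344 ≡ 407 (mod 1643)
8^128 ≡ 407^2 = 165649 ≡ 1349 (mod 1643)
8^256 ≡ 1349^2 = 1819801 ≡ 1000 (mod 1643)
8^512 ≡ 1000^2 = 1000000 ≡ 1056 (mod 1643)
821 = 512 + 256 + 32 + 16 + 4 + 1 in binary powers of 2.
So 8^821 ≡ 1056 · 1000 · 312 · 752 · 810 · 8 ≡ 1496 (mod 1643).
Squaring chain: 1496; never reaches −1, so base 8 is a Miller–Rabin witness that 1643 is composite.

1496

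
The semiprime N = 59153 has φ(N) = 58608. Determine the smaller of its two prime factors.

149

φ(n) = (p−1)(q−1) = n − (p+q) + 1, so p + q = 59153 − 58608 + 1 = 546.
p and q are the roots of t² − 546t + 59153 = 0.
Discriminant: 546² − 4·59153 = 298116 − 236612 = 61504; √61504 = 248.
q = (546 − 248)/2 = 149, p = (546 + 248)/2 = 397.
Check: 149 · 397 = 59153.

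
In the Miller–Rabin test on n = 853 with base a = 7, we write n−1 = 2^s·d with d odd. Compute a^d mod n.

520

853 − 1 = 852 = 2^2 · 213, so d = 213.
7^1 ≡ 7 (mod 853)
7^2 ≡ 7^2 = 49 ≡ 49 (mod 853)
7^4 ≡ 49^2 = 2401 ≡ 695 (mod 853)
7^8 ≡ 695^2 = 483025 ≡ 227 (mod 853)
7^16 ≡ 227^2 = 51529 ≡ 349 (mod 853)
7^32 ≡ 349^2 = 121801 ≡ 675 (mod 853)
7^64 ≡ 675^2 = 455625 ≡ 123 (mod 853)
7^128 ≡ 123^2 = 15129 ≡ 628 (mod 853)
213 = 128 + 64 + 16 + 4 + 1 in binary powers of 2.
So 7^213 ≡ 628 · 123 · 349 · 695 · 7 ≡ 520 (mod 853).
Squaring chain: 520 → 852; reaches −1, so base 7 does not prove 853 composite.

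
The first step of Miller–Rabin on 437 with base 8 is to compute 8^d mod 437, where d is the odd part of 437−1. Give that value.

437 − 1 = 436 = 2^2 · 109, so d = 109.
8^1 ≡ 8 (mod 437)
8^2 ≡ 8^2 = 64 ≡ 64 (mod 437)
8^4 ≡ 64^2 = 4096 ≡ 163 (mod 437)
8^8 ≡ 163^2 = 26569 ≡ 349 (mod 437)
8^16 ≡ 349^2 = 121801 ≡ 315 (mod 437)
8^32 ≡ 315^2 = 99225 ≡ 26 (mod 437)
8^64 ≡ 26^2 = 676 ≡ 239 (mod 437)
109 = 64 + 32 + 8 + 4 + 1 in binary powers of 2.
So 8^109 ≡ 239 · 26 · 349 · 163 · 8 ≡ 141 (mod 437).
Squaring chain: 141 → 216; never reaches −1, so base 8 is a Miller–Rabin witness that 437 is composite.

141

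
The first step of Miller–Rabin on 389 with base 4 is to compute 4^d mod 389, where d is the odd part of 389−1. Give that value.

389 − 1 = 388 = 2^2 · 97, so d = 97.
4^1 ≡ 4 (mod 389)
4^2 ≡ 4^2 = 16 ≡ 16 (mod 389)
4^4 ≡ 16^2 = 256 ≡ 256 (mod 389)
4^8 ≡ 256^2 = 65536 ≡ 184 (mod 389)
4^16 ≡ 184^2 = 33856 ≡ 13 (mod 389)
4^32 ≡ 13^2 = 169 ≡ 169 (mod 389)
4^64 ≡ 169^2 = 28561 ≡ 164 (mod 389)
97 = 64 + 32 + 1 in binary powers of 2.
So 4^97 ≡ 164 · 169 · 4 ≡ 388 (mod 389).
Since 4^d ≡ 388 (mod 389), base 4 does not prove 389 composite.

388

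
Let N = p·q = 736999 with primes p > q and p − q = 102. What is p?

911

Since p = q + 102, we have 736999 = q(q + 102), so q² + 102q − 736999 = 0.
Discriminant: 102² + 4·736999 = 10404 + 2947996 = 2958400; √2958400 = 1720.
q = (−102 + 1720)/2 = 809, and p = q + 102 = 911.
Check: 809 · 911 = 736999.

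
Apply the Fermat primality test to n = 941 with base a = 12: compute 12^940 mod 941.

1

12^1 ≡ 12 (mod 941)
12^2 ≡ 12^2 = 144 ≡ 144 (mod 941)
12^4 ≡ 144^2 = 20736 ≡ 34 (mod 941)
12^8 ≡ 34^2 = 1156 ≡ 215 (mod 941)
12^16 ≡ 215^2 = 46225 ≡ 116 (mod 941)
12^32 ≡ 116^2 = 13456 ≡ 282 (mod 941)
12^64 ≡ 282^2 = 79524 ≡ 480 (mod 941)
12^128 ≡ 480^2 = 230400 ≡ 796 (mod 941)
12^256 ≡ 796^2 = 633616 ≡ 323 (mod 941)
12^512 ≡ 323^2 = 104329 ≡ 819 (mod 941)
940 = 512 + 256 + 128 + 32 + 8 + 4 in binary powers of 2.
So 12^940 ≡ 819 · 323 · 796 · 282 · 215 · 34 ≡ 1 (mod 941).
Since the result is 1, base 12 gives no evidence that 941 is composite.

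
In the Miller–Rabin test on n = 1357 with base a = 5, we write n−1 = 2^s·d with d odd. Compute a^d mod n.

724

1357 − 1 = 1356 = 2^2 · 339, so d = 339.
5^1 ≡ 5 (mod 1357)
5^2 ≡ 5^2 = 25 ≡ 25 (mod 1357)
5^4 ≡ 25^2 = 625 ≡ 625 (mod 1357)
5^8 ≡ 625^2 = 390625 ≡ 1166 (mod 1357)
5^16 ≡ 1166^2 = 1359556 ≡ 1199 (mod 1357)
5^32 ≡ 1199^2 = 1437601 ≡ 538 (mod 1357)
5^64 ≡ 538^2 = 289444 ≡ 403 (mod 1357)
5^128 ≡ 403^2 = 162409 ≡ 926 (mod 1357)
5^256 ≡ 926^2 = 857476 ≡ 1209 (mod 1357)
339 = 256 + 64 + 16 + 2 + 1 in binary powers of 2.
So 5^339 ≡ 1209 · 403 · 1199 · 25 · 5 ≡ 724 (mod 1357).
Squaring chain: 724 → 374; never reaches −1, so base 5 is a Miller–Rabin witness that 1357 is composite.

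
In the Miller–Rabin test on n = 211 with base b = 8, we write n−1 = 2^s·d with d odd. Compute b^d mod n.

211 − 1 = 210 = 2^1 · 105, so d = 105.
8^1 ≡ 8 (mod 211)
8^2 ≡ 8^2 = 64 ≡ 64 (mod 211)
8^4 ≡ 64^2 = 4096 ≡ 87 (mod 211)
8^8 ≡ 87^2 = 7569 ≡ 184 (mod 211)
8^16 ≡ 184^2 = 33856 ≡ 96 (mod 211)
8^32 ≡ 96^2 = 9216 ≡ 143 (mod 211)
8^64 ≡ 143^2 = 20449 ≡ 193 (mod 211)
105 = 64 + 32 + 8 + 1 in binary powers of 2.
So 8^105 ≡ 193 · 143 · 184 · 8 ≡ 210 (mod 211).
Since 8^d ≡ 210 (mod 211), base 8 does not prove 211 composite.

210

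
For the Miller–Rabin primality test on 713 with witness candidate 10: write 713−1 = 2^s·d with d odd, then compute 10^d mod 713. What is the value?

713 − 1 = 712 = 2^3 · 89, so d = 89.
10^1 ≡ 10 (mod 713)
10^2 ≡ 10^2 = 100 ≡ 100 (mod 713)
10^4 ≡ 100^2 = 10000 ≡ 18 (mod 713)
10^8 ≡ 18^2 = 324 ≡ 324 (mod 713)
10^16 ≡ 324^2 = 104976 ≡ 165 (mod 713)
10^32 ≡ 165^2 = 27225 ≡ 131 (mod 713)
10^64 ≡ 131^2 = 17161 ≡ 49 (mod 713)
89 = 64 + 16 + 8 + 1 in binary powers of 2.
So 10^89 ≡ 49 · 165 · 324 · 10 ≡ 493 (mod 713).
Squaring chain: 493 → 629 → 639; never reaches −1, so base 10 is a Miller–Rabin witness that 713 is composite.

493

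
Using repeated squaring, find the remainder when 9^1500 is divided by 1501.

828

9^1 ≡ 9 (mod 1501)
9^2 ≡ 9^2 = 81 ≡ 81 (mod 1501)
9^4 ≡ 81^2 = 6561 ≡ 557 (mod 1501)
9^8 ≡ 557^2 = 310249 ≡ 1043 (mod 1501)
9^16 ≡ 1043^2 = 1087849 ≡ 1125 (mod 1501)
9^32 ≡ 1125^2 = 1265625 ≡ 282 (mod 1501)
9^64 ≡ 282^2 = 79524 ≡ 1472 (mod 1501)
9^128 ≡ 1472^2 = 2166784 ≡ 841 (mod 1501)
9^256 ≡ 841^2 = 707281 ≡ 310 (mod 1501)
9^512 ≡ 310^2 = 96100 ≡ 36 (mod 1501)
9^1024 ≡ 36^2 = 1296 ≡ 1296 (mod 1501)
1500 = 1024 + 256 + 128 + 64 + 16 + 8 + 4 in binary powers of 2.
So 9^1500 ≡ 1296 · 310 · 841 · 1472 · 1125 · 1043 · 557 ≡ 828 (mod 1501).
Since 828 ≠ 1, base 9 is a Fermat witness: 1501 is composite.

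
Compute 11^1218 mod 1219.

261

11^1 ≡ 11 (mod 1219)
11^2 ≡ 11^2 = 121 ≡ 121 (mod 1219)
11^4 ≡ 121^2 = 14641 ≡ 13 (mod 1219)
11^8 ≡ 13^2 = 169 ≡ 169 (mod 1219)
11^16 ≡ 169^2 = 28561 ≡ 524 (mod 1219)
11^32 ≡ 524^2 = 274576 ≡ 301 (mod 1219)
11^64 ≡ 301^2 = 90601 ≡ 395 (mod 1219)
11^128 ≡ 395^2 = 156025 ≡ 1212 (mod 1219)
11^256 ≡ 1212^2 = 1468944 ≡ 49 (mod 1219)
11^512 ≡ 49^2 = 2401 ≡ 1182 (mod 1219)
11^1024 ≡ 1182^2 = 1397124 ≡ 150 (mod 1219)
1218 = 1024 + 128 + 64 + 2 in binary powers of 2.
So 11^1218 ≡ 150 · 1212 · 395 · 121 ≡ 261 (mod 1219).
Since 261 ≠ 1, base 11 is a Fermat witness: 1219 is composite.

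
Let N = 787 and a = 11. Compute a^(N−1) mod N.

11^1 ≡ 11 (mod 787)
11^2 ≡ 11^2 = 121 ≡ 121 (mod 787)
11^4 ≡ 121^2 = 14641 ≡ 475 (mod 787)
11^8 ≡ 475^2 = 225625 ≡ 543 (mod 787)
11^16 ≡ 543^2 = 294849 ≡ 511 (mod 787)
11^32 ≡ 511^2 = 261121 ≡ 624 (mod 787)
11^64 ≡ 624^2 = 389376 ≡ 598 (mod 787)
11^128 ≡ 598^2 = 357604 ≡ 306 (mod 787)
11^256 ≡ 306^2 = 93636 ≡ 770 (mod 787)
11^512 ≡ 770^2 = 592900 ≡ 289 (mod 787)
786 = 512 + 256 + 16 + 2 in binary powers of 2.
So 11^786 ≡ 289 · 770 · 511 · 121 ≡ 1 (mod 787).
Since the result is 1, base 11 gives no evidence that 787 is composite.

1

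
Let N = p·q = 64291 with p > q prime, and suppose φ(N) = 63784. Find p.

φ(n) = (p−1)(q−1) = n − (p+q) + 1, so p + q = 64291 − 63784 + 1 = 508.
p and q are the roots of t² − 508t + 64291 = 0.
Discriminant: 508² − 4·64291 = 258064 − 257164 = 900; √900 = 30.
q = (508 − 30)/2 = 239, p = (508 + 30)/2 = 269.
Check: 239 · 269 = 64291.

269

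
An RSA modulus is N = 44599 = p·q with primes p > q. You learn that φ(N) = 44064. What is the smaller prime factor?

φ(n) = (p−1)(q−1) = n − (p+q) + 1, so p + q = 44599 − 44064 + 1 = 536.
p and q are the roots of t² − 536t + 44599 = 0.
Discriminant: 536² − 4·44599 = 287296 − 178396 = 108900; √108900 = 330.
q = (536 − 330)/2 = 103, p = (536 + 330)/2 = 433.
Check: 103 · 433 = 44599.

103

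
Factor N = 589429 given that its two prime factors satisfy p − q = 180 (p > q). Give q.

Since p = q + 180, we have 589429 = q(q + 180), so q² + 180q − 589429 = 0.
Discriminant: 180² + 4·589429 = 32400 + 2357716 = 2390116; √2390116 = 1546.
q = (−180 + 1546)/2 = 683, and p = q + 180 = 863.
Check: 683 · 863 = 589429.

683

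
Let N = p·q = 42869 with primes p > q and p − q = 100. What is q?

163

Since p = q + 100, we have 42869 = q(q + 100), so q² + 100q − 42869 = 0.
Discriminant: 100² + 4·42869 = 10000 + 171476 = 181476; √181476 = 426.
q = (−100 + 426)/2 = 163, and p = q + 100 = 263.
Check: 163 · 263 = 42869.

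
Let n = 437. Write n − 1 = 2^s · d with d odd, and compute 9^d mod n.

294

437 − 1 = 436 = 2^2 · 109, so d = 109.
9^1 ≡ 9 (mod 437)
9^2 ≡ 9^2 = 81 ≡ 81 (mod 437)
9^4 ≡ 81^2 = 6561 ≡ 6 (mod 437)
9^8 ≡ 6^2 = 36 ≡ 36 (mod 437)
9^16 ≡ 36^2 = 1296 ≡ 422 (mod 437)
9^32 ≡ 422^2 = 178084 ≡ 225 (mod 437)
9^64 ≡ 225^2 = 50625 ≡ 370 (mod 437)
109 = 64 + 32 + 8 + 4 + 1 in binary powers of 2.
So 9^109 ≡ 370 · 225 · 36 · 6 · 9 ≡ 294 (mod 437).
Squaring chain: 294 → 347; never reaches −1, so base 9 is a Miller–Rabin witness that 437 is composite.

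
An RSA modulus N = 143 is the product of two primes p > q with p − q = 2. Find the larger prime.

Since p = q + 2, we have 143 = q(q + 2), so q² + 2q − 143 = 0.
Discriminant: 2² + 4·143 = 4 + 572 = 576; √576 = 24.
q = (−2 + 24)/2 = 11, and p = q + 2 = 13.
Check: 11 · 13 = 143.

13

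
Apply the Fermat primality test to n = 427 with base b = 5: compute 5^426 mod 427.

253

5^1 ≡ 5 (mod 427)
5^2 ≡ 5^2 = 25 ≡ 25 (mod 427)
5^4 ≡ 25^2 = 625 ≡ 198 (mod 427)
5^8 ≡ 198^2 = 39204 ≡ 347 (mod 427)
5^16 ≡ 347^2 = 120409 ≡ 422 (mod 427)
5^32 ≡ 422^2 = 178084 ≡ 25 (mod 427)
5^64 ≡ 25^2 = 625 ≡ 198 (mod 427)
5^128 ≡ 198^2 = 39204 ≡ 347 (mod 427)
5^256 ≡ 347^2 = 120409 ≡ 422 (mod 427)
426 = 256 + 128 + 32 + 8 + 2 in binary powers of 2.
So 5^426 ≡ 422 · 347 · 25 · 347 · 25 ≡ 253 (mod 427).
Since 253 ≠ 1, base 5 is a Fermat witness: 427 is composite.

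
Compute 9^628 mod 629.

9^1 ≡ 9 (mod 629)
9^2 ≡ 9^2 = 81 ≡ 81 (mod 629)
9^4 ≡ 81^2 = 6561 ≡ 271 (mod 629)
9^8 ≡ 271^2 = 73441 ≡ 477 (mod 629)
9^16 ≡ 477^2 = 227529 ≡ 460 (mod 629)
9^32 ≡ 460^2 = 211600 ≡ 256 (mod 629)
9^64 ≡ 256^2 = 65536 ≡ 120 (mod 629)
9^128 ≡ 120^2 = 14400 ≡ 562 (mod 629)
9^256 ≡ 562^2 = 315844 ≡ 86 (mod 629)
9^512 ≡ 86^2 = 7396 ≡ 477 (mod 629)
628 = 512 + 64 + 32 + 16 + 4 in binary powers of 2.
So 9^628 ≡ 477 · 120 · 256 · 460 · 271 ≡ 16 (mod 629).
Since 16 ≠ 1, base 9 is a Fermat witness: 629 is composite.

16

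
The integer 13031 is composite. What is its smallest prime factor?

13031 is odd.
Digit sum 8, not divisible by 3.
Ends in 1: not divisible by 5.
7: 13031 = 7·1861 + 4
11: 13031 = 11·1184 + 7
13: 13031 = 13·1002 + 5
17: 13031 = 17·766 + 9
19: 13031 = 19·685 + 16
23: 13031 = 23·566 + 13
29: 13031 = 29·449 + 10
31: 13031 = 31·420 + 11
37: 13031 = 37·352 + 7
41: 13031 = 41·317 + 34
43: 13031 = 43·303 + 2
47: 13031 = 47·277 + 12
53: 13031 = 53·245 + 46
59: 13031 = 59·220 + 51
61: 13031 = 61·213 + 38
67: 13031 = 67·194 + 33
71: 13031 = 71·183 + 38
73: 13031 = 73·178 + 37
79: 13031 = 79·164 + 75
83: 13031 = 83·157

83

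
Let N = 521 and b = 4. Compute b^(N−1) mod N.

4^1 ≡ 4 (mod 521)
4^2 ≡ 4^2 = 16 ≡ 16 (mod 521)
4^4 ≡ 16^2 = 256 ≡ 256 (mod 521)
4^8 ≡ 256^2 = 65536 ≡ 411 (mod 521)
4^16 ≡ 411^2 = 168921 ≡ 117 (mod 521)
4^32 ≡ 117^2 = 13689 ≡ 143 (mod 521)
4^64 ≡ 143^2 = 20449 ≡ 130 (mod 521)
4^128 ≡ 130^2 = 16900 ≡ 228 (mod 521)
4^256 ≡ 228^2 = 51984 ≡ 405 (mod 521)
4^512 ≡ 405^2 = 164025 ≡ 431 (mod 521)
520 = 512 + 8 in binary powers of 2.
So 4^520 ≡ 431 · 411 ≡ 1 (mod 521).
Since the result is 1, base 4 gives no evidence that 521 is composite.

1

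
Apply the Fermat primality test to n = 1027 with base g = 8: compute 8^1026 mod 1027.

8^1 ≡ 8 (mod 1027)
8^2 ≡ 8^2 = 64 ≡ 64 (mod 1027)
8^4 ≡ 64^2 = 4096 ≡ 1015 (mod 1027)
8^8 ≡ 1015^2 = 1030225 ≡ 144 (mod 1027)
8^16 ≡ 144^2 = 20736 ≡ 196 (mod 1027)
8^32 ≡ 196^2 = 38416 ≡ 417 (mod 1027)
8^64 ≡ 417^2 = 173889 ≡ 326 (mod 1027)
8^128 ≡ 326^2 = 106276 ≡ 495 (mod 1027)
8^256 ≡ 495^2 = 245025 ≡ 599 (mod 1027)
8^512 ≡ 599^2 = 358801 ≡ 378 (mod 1027)
8^1024 ≡ 378^2 = 142884 ≡ 131 (mod 1027)
1026 = 1024 + 2 in binary powers of 2.
So 8^1026 ≡ 131 · 64 ≡ 168 (mod 1027).
Since 168 ≠ 1, base 8 is a Fermat witness: 1027 is composite.

168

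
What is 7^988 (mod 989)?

767

7^1 ≡ 7 (mod 989)
7^2 ≡ 7^2 = 49 ≡ 49 (mod 989)
7^4 ≡ 49^2 = 2401 ≡ 423 (mod 989)
7^8 ≡ 423^2 = 178929 ≡ 909 (mod 989)
7^16 ≡ 909^2 = 826281 ≡ 466 (mod 989)
7^32 ≡ 466^2 = 217156 ≡ 565 (mod 989)
7^64 ≡ 565^2 = 319225 ≡ 767 (mod 989)
7^128 ≡ 767^2 = 588289 ≡ 823 (mod 989)
7^256 ≡ 823^2 = 677329 ≡ 853 (mod 989)
7^512 ≡ 853^2 = 727609 ≡ 694 (mod 989)
988 = 512 + 256 + 128 + 64 + 16 + 8 + 4 in binary powers of 2.
So 7^988 ≡ 694 · 853 · 823 · 767 · 466 · 909 · 423 ≡ 767 (mod 989).
Since 767 ≠ 1, base 7 is a Fermat witness: 989 is composite.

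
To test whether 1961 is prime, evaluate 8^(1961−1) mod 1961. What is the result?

8^1 ≡ 8 (mod 1961)
8^2 ≡ 8^2 = 64 ≡ 64 (mod 1961)
8^4 ≡ 64^2 = 4096 ≡ 174 (mod 1961)
8^8 ≡ 174^2 = 30276 ≡ 861 (mod 1961)
8^16 ≡ 861^2 = 741321 ≡ 63 (mod 1961)
8^32 ≡ 63^2 = 3969 ≡ 47 (mod 1961)
8^64 ≡ 47^2 = 2209 ≡ 248 (mod 1961)
8^128 ≡ 248^2 = 61504 ≡ 713 (mod 1961)
8^256 ≡ 713^2 = 508369 ≡ 470 (mod 1961)
8^512 ≡ 470^2 = 220900 ≡ 1268 (mod 1961)
8^1024 ≡ 1268^2 = 1607824 ≡ 1765 (mod 1961)
1960 = 1024 + 512 + 256 + 128 + 32 + 8 in binary powers of 2.
So 8^1960 ≡ 1765 · 1268 · 470 · 713 · 47 · 861 ≡ 1765 (mod 1961).
Since 1765 ≠ 1, base 8 is a Fermat witness: 1961 is composite.

1765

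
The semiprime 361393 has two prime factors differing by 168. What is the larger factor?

Since p = q + 168, we have 361393 = q(q + 168), so q² + 168q − 361393 = 0.
Discriminant: 168² + 4·361393 = 28224 + 1445572 = 1473796; √1473796 = 1214.
q = (−168 + 1214)/2 = 523, and p = q + 168 = 691.
Check: 523 · 691 = 361393.

691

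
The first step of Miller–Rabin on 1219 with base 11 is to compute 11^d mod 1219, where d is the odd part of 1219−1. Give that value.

1219 − 1 = 1218 = 2^1 · 609, so d = 609.
11^1 ≡ 11 (mod 1219)
11^2 ≡ 11^2 = 121 ≡ 121 (mod 1219)
11^4 ≡ 121^2 = 14641 ≡ 13 (mod 1219)
11^8 ≡ 13^2 = 169 ≡ 169 (mod 1219)
11^16 ≡ 169^2 = 28561 ≡ 524 (mod 1219)
11^32 ≡ 524^2 = 274576 ≡ 301 (mod 1219)
11^64 ≡ 301^2 = 90601 ≡ 395 (mod 1219)
11^128 ≡ 395^2 = 156025 ≡ 1212 (mod 1219)
11^256 ≡ 1212^2 = 1468944 ≡ 49 (mod 1219)
11^512 ≡ 49^2 = 2401 ≡ 1182 (mod 1219)
609 = 512 + 64 + 32 + 1 in binary powers of 2.
So 11^609 ≡ 1182 · 395 · 301 · 11 ≡ 378 (mod 1219).
Squaring chain: 378; never reaches −1, so base 11 is a Miller–Rabin witness that 1219 is composite.

378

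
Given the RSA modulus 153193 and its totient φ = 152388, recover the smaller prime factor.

307

φ(n) = (p−1)(q−1) = n − (p+q) + 1, so p + q = 153193 − 152388 + 1 = 806.
p and q are the roots of t² − 806t + 153193 = 0.
Discriminant: 806² − 4·153193 = 649636 − 612772 = 36864; √36864 = 192.
q = (806 − 192)/2 = 307, p = (806 + 192)/2 = 499.
Check: 307 · 499 = 153193.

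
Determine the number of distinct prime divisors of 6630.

6630 = 2 · 3315
3315 = 3 · 1105
1105 = 5 · 221
221 = 13 · 17
6630 = 2 · 3 · 5 · 13 · 17, which has 5 distinct prime factors.

5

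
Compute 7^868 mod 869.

163

7^1 ≡ 7 (mod 869)
7^2 ≡ 7^2 = 49 ≡ 49 (mod 869)
7^4 ≡ 49^2 = 2401 ≡ 663 (mod 869)
7^8 ≡ 663^2 = 439569 ≡ 724 (mod 869)
7^16 ≡ 724^2 = 524176 ≡ 169 (mod 869)
7^32 ≡ 169^2 = 28561 ≡ 753 (mod 869)
7^64 ≡ 753^2 = 567009 ≡ 421 (mod 869)
7^128 ≡ 421^2 = 177241 ≡ 834 (mod 869)
7^256 ≡ 834^2 = 695556 ≡ 356 (mod 869)
7^512 ≡ 356^2 = 126736 ≡ 731 (mod 869)
868 = 512 + 256 + 64 + 32 + 4 in binary powers of 2.
So 7^868 ≡ 731 · 356 · 421 · 753 · 663 ≡ 163 (mod 869).
Since 163 ≠ 1, base 7 is a Fermat witness: 869 is composite.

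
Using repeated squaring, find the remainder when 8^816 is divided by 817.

8^1 ≡ 8 (mod 817)
8^2 ≡ 8^2 = 64 ≡ 64 (mod 817)
8^4 ≡ 64^2 = 4096 ≡ 11 (mod 817)
8^8 ≡ 11^2 = 121 ≡ 121 (mod 817)
8^16 ≡ 121^2 = 14641 ≡ 752 (mod 817)
8^32 ≡ 752^2 = 565504 ≡ 140 (mod 817)
8^64 ≡ 140^2 = 19600 ≡ 809 (mod 817)
8^128 ≡ 809^2 = 654481 ≡ 64 (mod 817)
8^256 ≡ 64^2 = 4096 ≡ 11 (mod 817)
8^512 ≡ 11^2 = 121 ≡ 121 (mod 817)
816 = 512 + 256 + 32 + 16 in binary powers of 2.
So 8^816 ≡ 121 · 11 · 140 · 752 ≡ 742 (mod 817).
Since 742 ≠ 1, base 8 is a Fermat witness: 817 is composite.

742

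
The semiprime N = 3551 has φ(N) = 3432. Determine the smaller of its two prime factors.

53

φ(n) = (p−1)(q−1) = n − (p+q) + 1, so p + q = 3551 − 3432 + 1 = 120.
p and q are the roots of t² − 120t + 3551 = 0.
Discriminant: 120² − 4·3551 = 14400 − 14204 = 196; √196 = 14.
q = (120 − 14)/2 = 53, p = (120 + 14)/2 = 67.
Check: 53 · 67 = 3551.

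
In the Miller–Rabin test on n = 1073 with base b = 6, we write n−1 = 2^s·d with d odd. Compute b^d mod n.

1073 − 1 = 1072 = 2^4 · 67, so d = 67.
6^1 ≡ 6 (mod 1073)
6^2 ≡ 6^2 = 36 ≡ 36 (mod 1073)
6^4 ≡ 36^2 = 1296 ≡ 223 (mod 1073)
6^8 ≡ 223^2 = 49729 ≡ 371 (mod 1073)
6^16 ≡ 371^2 = 137641 ≡ 297 (mod 1073)
6^32 ≡ 297^2 = 88209 ≡ 223 (mod 1073)
6^64 ≡ 223^2 = 49729 ≡ 371 (mod 1073)
67 = 64 + 2 + 1 in binary powers of 2.
So 6^67 ≡ 371 · 36 · 6 ≡ 734 (mod 1073).
Squaring chain: 734 → 110 → 297 → 223; never reaches −1, so base 6 is a Miller–Rabin witness that 1073 is composite.

734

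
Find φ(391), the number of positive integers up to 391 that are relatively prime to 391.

352

Factor: 391 = 17 · 23.
φ(391) = (17−1) · (23−1) = 16 · 22 = 352.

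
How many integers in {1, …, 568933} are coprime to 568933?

546000

Factor: 568933 = 43 · 101 · 131.
φ(568933) = (43−1) · (101−1) · (131−1) = 42 · 100 · 130 = 546000.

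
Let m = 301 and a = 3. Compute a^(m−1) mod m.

127

3^1 ≡ 3 (mod 301)
3^2 ≡ 3^2 = 9 ≡ 9 (mod 301)
3^4 ≡ 9^2 = 81 ≡ 81 (mod 301)
3^8 ≡ 81^2 = 6561 ≡ 240 (mod 301)
3^16 ≡ 240^2 = 57600 ≡ 109 (mod 301)
3^32 ≡ 109^2 = 11881 ≡ 142 (mod 301)
3^64 ≡ 142^2 = 20164 ≡ 298 (mod 301)
3^128 ≡ 298^2 = 88804 ≡ 9 (mod 301)
3^256 ≡ 9^2 = 81 ≡ 81 (mod 301)
300 = 256 + 32 + 8 + 4 in binary powers of 2.
So 3^300 ≡ 81 · 142 · 240 · 81 ≡ 127 (mod 301).
Since 127 ≠ 1, base 3 is a Fermat witness: 301 is composite.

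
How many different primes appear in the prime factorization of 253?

253 = 11 · 23
253 = 11 · 23, which has 2 distinct prime factors.

2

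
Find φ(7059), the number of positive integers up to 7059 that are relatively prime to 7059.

Factor: 7059 = 3 · 13 · 181.
φ(7059) = (3−1) · (13−1) · (181−1) = 2 · 12 · 180 = 4320.

4320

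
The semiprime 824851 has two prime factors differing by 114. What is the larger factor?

Since p = q + 114, we have 824851 = q(q + 114), so q² + 114q − 824851 = 0.
Discriminant: 114² + 4·824851 = 12996 + 3299404 = 3312400; √3312400 = 1820.
q = (−114 + 1820)/2 = 853, and p = q + 114 = 967.
Check: 853 · 967 = 824851.

967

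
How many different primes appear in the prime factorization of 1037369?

1037369 = 23^2 · 1961
1961 = 37 · 53
1037369 = 23^2 · 37 · 53, which has 3 distinct prime factors.

3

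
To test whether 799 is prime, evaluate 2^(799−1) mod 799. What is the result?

676

2^1 ≡ 2 (mod 799)
2^2 ≡ 2^2 = 4 ≡ 4 (mod 799)
2^4 ≡ 4^2 = 16 ≡ 16 (mod 799)
2^8 ≡ 16^2 = 256 ≡ 256 (mod 799)
2^16 ≡ 256^2 = 65536 ≡ 18 (mod 799)
2^32 ≡ 18^2 = 324 ≡ 324 (mod 799)
2^64 ≡ 324^2 = 104976 ≡ 307 (mod 799)
2^128 ≡ 307^2 = 94249 ≡ 766 (mod 799)
2^256 ≡ 766^2 = 586756 ≡ 290 (mod 799)
2^512 ≡ 290^2 = 84100 ≡ 205 (mod 799)
798 = 512 + 256 + 16 + 8 + 4 + 2 in binary powers of 2.
So 2^798 ≡ 205 · 290 · 18 · 256 · 16 · 4 ≡ 676 (mod 799).
Since 676 ≠ 1, base 2 is a Fermat witness: 799 is composite.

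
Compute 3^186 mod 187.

25

3^1 ≡ 3 (mod 187)
3^2 ≡ 3^2 = 9 ≡ 9 (mod 187)
3^4 ≡ 9^2 = 81 ≡ 81 (mod 187)
3^8 ≡ 81^2 = 6561 ≡ 16 (mod 187)
3^16 ≡ 16^2 = 256 ≡ 69 (mod 187)
3^32 ≡ 69^2 = 4761 ≡ 86 (mod 187)
3^64 ≡ 86^2 = 7396 ≡ 103 (mod 187)
3^128 ≡ 103^2 = 10609 ≡ 137 (mod 187)
186 = 128 + 32 + 16 + 8 + 2 in binary powers of 2.
So 3^186 ≡ 137 · 86 · 69 · 16 · 9 ≡ 25 (mod 187).
Since 25 ≠ 1, base 3 is a Fermat witness: 187 is composite.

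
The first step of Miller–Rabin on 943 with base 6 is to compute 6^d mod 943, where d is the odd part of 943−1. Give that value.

177

943 − 1 = 942 = 2^1 · 471, so d = 471.
6^1 ≡ 6 (mod 943)
6^2 ≡ 6^2 = 36 ≡ 36 (mod 943)
6^4 ≡ 36^2 = 1296 ≡ 353 (mod 943)
6^8 ≡ 353^2 = 124609 ≡ 133 (mod 943)
6^16 ≡ 133^2 = 17689 ≡ 715 (mod 943)
6^32 ≡ 715^2 = 511225 ≡ 119 (mod 943)
6^64 ≡ 119^2 = 14161 ≡ 16 (mod 943)
6^128 ≡ 16^2 = 256 ≡ 256 (mod 943)
6^256 ≡ 256^2 = 65536 ≡ 469 (mod 943)
471 = 256 + 128 + 64 + 16 + 4 + 2 + 1 in binary powers of 2.
So 6^471 ≡ 469 · 256 · 16 · 715 · 353 · 36 · 6 ≡ 177 (mod 943).
Squaring chain: 177; never reaches −1, so base 6 is a Miller–Rabin witness that 943 is composite.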